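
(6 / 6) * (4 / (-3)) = -4 / 3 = -1.33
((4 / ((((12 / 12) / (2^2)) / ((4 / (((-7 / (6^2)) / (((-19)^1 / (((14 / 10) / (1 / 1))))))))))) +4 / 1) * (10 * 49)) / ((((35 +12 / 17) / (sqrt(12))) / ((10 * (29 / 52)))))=415401800 * sqrt(3) / 607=1185332.82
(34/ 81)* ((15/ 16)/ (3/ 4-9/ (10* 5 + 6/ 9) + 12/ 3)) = 323/ 3753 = 0.09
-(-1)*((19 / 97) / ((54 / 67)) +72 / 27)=15241 / 5238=2.91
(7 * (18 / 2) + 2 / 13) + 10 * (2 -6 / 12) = 1016 / 13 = 78.15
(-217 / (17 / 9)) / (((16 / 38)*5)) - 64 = -80627 / 680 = -118.57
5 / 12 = 0.42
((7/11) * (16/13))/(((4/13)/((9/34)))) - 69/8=-11895/1496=-7.95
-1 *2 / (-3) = 2 / 3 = 0.67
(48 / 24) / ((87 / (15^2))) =150 / 29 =5.17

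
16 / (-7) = -16 / 7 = -2.29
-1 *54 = -54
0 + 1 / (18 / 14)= 7 / 9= 0.78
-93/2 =-46.50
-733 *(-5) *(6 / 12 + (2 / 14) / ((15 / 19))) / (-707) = -104819 / 29694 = -3.53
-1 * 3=-3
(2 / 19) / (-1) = -0.11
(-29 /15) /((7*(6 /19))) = -551 /630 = -0.87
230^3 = 12167000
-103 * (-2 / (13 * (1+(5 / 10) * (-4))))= -206 / 13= -15.85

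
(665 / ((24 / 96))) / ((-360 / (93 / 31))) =-133 / 6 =-22.17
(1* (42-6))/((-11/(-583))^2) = 101124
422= 422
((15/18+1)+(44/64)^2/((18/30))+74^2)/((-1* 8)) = -1402527/2048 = -684.83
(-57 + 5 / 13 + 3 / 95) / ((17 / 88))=-6149528 / 20995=-292.90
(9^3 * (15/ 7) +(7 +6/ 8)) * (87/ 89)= 3824259/ 2492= 1534.61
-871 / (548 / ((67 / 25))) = -4.26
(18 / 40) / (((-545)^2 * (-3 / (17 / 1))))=-51 / 5940500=-0.00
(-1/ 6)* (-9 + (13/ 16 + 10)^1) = -29/ 96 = -0.30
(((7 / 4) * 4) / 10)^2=49 / 100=0.49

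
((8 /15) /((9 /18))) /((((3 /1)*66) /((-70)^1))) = -112 /297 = -0.38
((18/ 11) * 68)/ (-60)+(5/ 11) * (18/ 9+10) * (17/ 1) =4998/ 55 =90.87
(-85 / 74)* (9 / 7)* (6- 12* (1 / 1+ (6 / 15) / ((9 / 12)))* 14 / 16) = 15453 / 1036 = 14.92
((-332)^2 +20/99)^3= 1299380885971065705536/970299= 1339155132563329.14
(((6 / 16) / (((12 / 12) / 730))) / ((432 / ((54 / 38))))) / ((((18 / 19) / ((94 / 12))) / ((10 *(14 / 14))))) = 74.46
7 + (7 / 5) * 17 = 154 / 5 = 30.80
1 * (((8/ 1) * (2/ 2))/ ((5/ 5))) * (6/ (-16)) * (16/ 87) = -0.55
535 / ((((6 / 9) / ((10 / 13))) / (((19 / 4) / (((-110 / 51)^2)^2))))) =41260960899 / 304532800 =135.49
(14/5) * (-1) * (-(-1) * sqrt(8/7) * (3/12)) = -sqrt(14)/5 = -0.75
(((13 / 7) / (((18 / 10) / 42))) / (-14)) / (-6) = 65 / 126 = 0.52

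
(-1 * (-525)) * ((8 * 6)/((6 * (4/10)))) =10500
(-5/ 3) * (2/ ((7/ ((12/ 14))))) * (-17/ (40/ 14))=17/ 7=2.43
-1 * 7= -7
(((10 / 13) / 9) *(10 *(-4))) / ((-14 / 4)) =800 / 819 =0.98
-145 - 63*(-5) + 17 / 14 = 2397 / 14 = 171.21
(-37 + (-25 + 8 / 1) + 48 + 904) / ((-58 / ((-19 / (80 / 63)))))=537453 / 2320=231.66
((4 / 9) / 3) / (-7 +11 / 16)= -64 / 2727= -0.02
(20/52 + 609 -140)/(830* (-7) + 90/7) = -0.08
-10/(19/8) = -80/19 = -4.21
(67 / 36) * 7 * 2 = 469 / 18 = 26.06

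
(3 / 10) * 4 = 6 / 5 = 1.20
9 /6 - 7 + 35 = 59 /2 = 29.50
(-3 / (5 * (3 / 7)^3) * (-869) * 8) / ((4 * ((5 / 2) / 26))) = 30998968 / 225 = 137773.19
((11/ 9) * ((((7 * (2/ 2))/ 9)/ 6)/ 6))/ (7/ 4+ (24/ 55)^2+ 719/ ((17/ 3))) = 565675/ 2759665221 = 0.00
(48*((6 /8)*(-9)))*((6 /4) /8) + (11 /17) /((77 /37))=-28769 /476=-60.44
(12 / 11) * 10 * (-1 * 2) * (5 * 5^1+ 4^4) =-67440 / 11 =-6130.91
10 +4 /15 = 154 /15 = 10.27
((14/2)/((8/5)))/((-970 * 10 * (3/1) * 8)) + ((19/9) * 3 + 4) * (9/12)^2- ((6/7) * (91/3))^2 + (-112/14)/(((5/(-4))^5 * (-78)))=-2028357218747/3026400000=-670.22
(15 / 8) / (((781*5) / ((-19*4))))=-57 / 1562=-0.04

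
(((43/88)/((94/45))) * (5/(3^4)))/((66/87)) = 31175/1637856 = 0.02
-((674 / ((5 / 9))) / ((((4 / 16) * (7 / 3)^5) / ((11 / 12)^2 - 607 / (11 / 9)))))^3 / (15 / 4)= 88667013754450565280096245684397 / 7898755462167666250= 11225441043102.95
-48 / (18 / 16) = -128 / 3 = -42.67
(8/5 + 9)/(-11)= -53/55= -0.96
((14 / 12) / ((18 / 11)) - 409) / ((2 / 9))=-44095 / 24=-1837.29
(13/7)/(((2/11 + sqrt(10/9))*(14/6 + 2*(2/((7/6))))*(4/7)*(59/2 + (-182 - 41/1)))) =273/555302 - 91*sqrt(10)/100964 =-0.00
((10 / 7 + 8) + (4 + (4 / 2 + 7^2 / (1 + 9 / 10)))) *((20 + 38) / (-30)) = -158978 / 1995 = -79.69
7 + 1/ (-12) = 83/ 12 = 6.92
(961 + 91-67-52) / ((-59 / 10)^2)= 93300 / 3481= 26.80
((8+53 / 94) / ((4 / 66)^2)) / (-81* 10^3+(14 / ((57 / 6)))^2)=-316468845 / 10994321216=-0.03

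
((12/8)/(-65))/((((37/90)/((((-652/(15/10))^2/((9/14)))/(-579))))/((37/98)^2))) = 31457696/7745283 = 4.06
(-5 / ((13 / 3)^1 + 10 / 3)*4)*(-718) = 43080 / 23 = 1873.04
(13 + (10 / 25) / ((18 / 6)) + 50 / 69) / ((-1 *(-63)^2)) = -683 / 195615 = -0.00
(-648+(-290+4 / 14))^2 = 43086096 / 49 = 879308.08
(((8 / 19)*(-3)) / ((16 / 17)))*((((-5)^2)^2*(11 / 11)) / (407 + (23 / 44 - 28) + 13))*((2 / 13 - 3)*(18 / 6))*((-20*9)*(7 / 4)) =-5747.67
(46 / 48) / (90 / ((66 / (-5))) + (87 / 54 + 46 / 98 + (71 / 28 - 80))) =-37191 / 3190094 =-0.01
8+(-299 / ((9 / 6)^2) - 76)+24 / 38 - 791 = -991.26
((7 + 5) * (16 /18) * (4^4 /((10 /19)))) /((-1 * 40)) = -9728 /75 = -129.71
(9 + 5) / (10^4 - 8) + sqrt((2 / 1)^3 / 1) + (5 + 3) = 2 * sqrt(2) + 39975 / 4996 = 10.83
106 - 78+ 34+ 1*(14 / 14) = 63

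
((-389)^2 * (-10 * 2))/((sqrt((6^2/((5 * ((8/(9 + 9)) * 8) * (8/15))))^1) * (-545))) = 4842272 * sqrt(3)/2943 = 2849.83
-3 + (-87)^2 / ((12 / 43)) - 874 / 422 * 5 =22879907 / 844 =27108.89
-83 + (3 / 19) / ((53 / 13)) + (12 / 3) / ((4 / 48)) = -35206 / 1007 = -34.96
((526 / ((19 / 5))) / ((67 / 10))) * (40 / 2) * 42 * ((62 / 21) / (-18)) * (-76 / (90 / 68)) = 887046400 / 5427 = 163450.60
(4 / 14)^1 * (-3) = -6 / 7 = -0.86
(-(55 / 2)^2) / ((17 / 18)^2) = -245025 / 289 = -847.84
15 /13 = 1.15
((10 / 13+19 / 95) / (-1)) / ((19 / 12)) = -756 / 1235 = -0.61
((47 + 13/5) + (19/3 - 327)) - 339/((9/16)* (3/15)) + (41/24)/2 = -788051/240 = -3283.55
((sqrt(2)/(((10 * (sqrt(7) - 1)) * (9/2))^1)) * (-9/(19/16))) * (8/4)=-16 * sqrt(14)/285 - 16 * sqrt(2)/285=-0.29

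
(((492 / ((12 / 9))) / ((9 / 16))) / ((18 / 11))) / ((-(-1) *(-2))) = -200.44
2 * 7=14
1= 1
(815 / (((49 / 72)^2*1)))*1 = 4224960 / 2401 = 1759.67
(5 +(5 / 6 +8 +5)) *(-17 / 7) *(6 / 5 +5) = -59551 / 210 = -283.58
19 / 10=1.90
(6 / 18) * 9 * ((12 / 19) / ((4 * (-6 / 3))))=-9 / 38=-0.24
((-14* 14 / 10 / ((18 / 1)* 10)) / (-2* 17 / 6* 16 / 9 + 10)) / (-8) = -147 / 800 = -0.18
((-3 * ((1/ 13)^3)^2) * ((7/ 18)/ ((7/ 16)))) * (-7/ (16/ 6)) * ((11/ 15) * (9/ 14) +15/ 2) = 279/ 24134045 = 0.00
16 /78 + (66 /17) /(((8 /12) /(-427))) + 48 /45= -8239019 /3315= -2485.38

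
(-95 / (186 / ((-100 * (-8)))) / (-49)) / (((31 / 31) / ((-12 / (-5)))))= 30400 / 1519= 20.01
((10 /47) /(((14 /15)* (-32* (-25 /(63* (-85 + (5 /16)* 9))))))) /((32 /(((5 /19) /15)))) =-11835 /14630912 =-0.00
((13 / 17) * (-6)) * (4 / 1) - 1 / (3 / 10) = -1106 / 51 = -21.69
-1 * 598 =-598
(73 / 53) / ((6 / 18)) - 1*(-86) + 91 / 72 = 348767 / 3816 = 91.40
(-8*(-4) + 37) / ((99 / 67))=1541 / 33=46.70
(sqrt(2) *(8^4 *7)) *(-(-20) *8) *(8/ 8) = 4587520 *sqrt(2) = 6487733.00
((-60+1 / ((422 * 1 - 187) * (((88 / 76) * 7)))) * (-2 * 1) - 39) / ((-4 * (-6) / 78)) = 4763447 / 18095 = 263.25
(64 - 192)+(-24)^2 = 448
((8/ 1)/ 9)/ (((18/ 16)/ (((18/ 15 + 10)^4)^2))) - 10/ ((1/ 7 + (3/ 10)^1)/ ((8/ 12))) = 191887131397222744/ 980859375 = 195631643.32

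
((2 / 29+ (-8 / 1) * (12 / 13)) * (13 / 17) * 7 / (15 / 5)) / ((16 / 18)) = -28959 / 1972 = -14.69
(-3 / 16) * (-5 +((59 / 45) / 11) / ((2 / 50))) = 25 / 66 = 0.38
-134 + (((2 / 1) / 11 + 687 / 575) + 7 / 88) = -6706719 / 50600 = -132.54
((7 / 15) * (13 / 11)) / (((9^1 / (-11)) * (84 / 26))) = -169 / 810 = -0.21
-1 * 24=-24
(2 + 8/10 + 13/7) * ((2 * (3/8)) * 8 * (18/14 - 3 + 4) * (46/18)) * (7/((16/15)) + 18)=4009.13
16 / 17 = 0.94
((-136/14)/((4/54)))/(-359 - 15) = 0.35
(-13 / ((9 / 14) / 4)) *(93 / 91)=-248 / 3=-82.67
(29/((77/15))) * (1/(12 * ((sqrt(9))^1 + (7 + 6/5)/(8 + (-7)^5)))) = 12179275/77598752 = 0.16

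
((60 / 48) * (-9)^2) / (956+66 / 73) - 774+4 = -215120755 / 279416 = -769.89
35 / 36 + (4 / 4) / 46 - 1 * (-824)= 683095 / 828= 824.99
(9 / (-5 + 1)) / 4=-9 / 16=-0.56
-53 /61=-0.87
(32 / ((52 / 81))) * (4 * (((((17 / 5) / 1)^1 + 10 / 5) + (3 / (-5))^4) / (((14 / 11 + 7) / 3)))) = 295612416 / 739375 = 399.81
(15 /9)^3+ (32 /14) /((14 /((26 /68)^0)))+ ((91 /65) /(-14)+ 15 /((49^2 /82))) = 3374363 /648270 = 5.21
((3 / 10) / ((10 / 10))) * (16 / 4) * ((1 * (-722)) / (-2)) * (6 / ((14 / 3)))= 19494 / 35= 556.97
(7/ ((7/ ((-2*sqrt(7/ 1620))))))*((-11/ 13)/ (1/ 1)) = 0.11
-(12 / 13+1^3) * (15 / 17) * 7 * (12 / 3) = -47.51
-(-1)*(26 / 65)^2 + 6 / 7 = 178 / 175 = 1.02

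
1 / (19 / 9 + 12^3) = 9 / 15571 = 0.00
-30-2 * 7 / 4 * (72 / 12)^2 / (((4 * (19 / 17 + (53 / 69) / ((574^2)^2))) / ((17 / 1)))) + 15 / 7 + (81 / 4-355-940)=-7099901295079813613 / 3984816184441036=-1781.74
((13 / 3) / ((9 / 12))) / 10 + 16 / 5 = 34 / 9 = 3.78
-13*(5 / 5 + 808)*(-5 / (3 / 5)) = 262925 / 3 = 87641.67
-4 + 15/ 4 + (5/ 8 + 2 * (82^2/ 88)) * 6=20249/ 22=920.41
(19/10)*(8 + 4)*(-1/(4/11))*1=-627/10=-62.70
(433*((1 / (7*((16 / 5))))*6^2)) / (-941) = -19485 / 26348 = -0.74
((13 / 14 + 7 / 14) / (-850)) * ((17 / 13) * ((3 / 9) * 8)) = -0.01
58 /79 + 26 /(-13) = -100 /79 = -1.27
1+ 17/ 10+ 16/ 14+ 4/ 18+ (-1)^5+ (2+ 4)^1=5711/ 630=9.07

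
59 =59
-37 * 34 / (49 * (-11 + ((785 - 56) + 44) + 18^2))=-0.02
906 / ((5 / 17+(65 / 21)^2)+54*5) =3.24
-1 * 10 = -10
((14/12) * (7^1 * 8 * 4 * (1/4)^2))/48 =49/144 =0.34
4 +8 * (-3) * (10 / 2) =-116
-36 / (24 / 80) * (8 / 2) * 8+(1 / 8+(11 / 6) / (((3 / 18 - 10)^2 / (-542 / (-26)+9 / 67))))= -93128854097 / 24255608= -3839.48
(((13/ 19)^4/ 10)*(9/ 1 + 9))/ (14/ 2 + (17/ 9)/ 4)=9253764/ 175281745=0.05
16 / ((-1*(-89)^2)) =-16 / 7921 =-0.00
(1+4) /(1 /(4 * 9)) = 180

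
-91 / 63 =-13 / 9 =-1.44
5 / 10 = 1 / 2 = 0.50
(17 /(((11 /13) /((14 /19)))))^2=9572836 /43681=219.15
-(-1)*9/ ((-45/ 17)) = -17/ 5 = -3.40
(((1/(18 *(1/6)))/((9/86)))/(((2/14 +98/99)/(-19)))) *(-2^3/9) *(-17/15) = -17111248/317925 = -53.82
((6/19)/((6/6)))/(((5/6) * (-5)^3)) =-36/11875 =-0.00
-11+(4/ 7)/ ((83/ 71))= -6107/ 581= -10.51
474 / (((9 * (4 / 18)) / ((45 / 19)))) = 10665 / 19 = 561.32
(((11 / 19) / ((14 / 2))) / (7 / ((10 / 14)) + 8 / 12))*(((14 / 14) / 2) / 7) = 165 / 292334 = 0.00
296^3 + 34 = 25934370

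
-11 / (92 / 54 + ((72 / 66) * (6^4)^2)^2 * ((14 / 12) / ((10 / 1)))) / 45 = -3993 / 6398277270138038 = -0.00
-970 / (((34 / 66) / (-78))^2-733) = 6426711720 / 4856473619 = 1.32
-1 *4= -4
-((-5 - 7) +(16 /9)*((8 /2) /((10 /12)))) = 52 /15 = 3.47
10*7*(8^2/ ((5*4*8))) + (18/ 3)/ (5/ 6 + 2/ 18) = 584/ 17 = 34.35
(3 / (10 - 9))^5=243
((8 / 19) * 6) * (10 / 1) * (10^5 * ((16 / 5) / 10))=808421.05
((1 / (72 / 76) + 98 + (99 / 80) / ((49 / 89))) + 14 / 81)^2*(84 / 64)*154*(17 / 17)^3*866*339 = 558764395413750106339 / 914457600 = 611033683151.36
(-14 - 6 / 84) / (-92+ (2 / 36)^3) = 574452 / 3755801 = 0.15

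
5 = 5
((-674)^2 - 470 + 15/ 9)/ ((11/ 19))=783849.61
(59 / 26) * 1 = 59 / 26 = 2.27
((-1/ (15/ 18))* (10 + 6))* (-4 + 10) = -115.20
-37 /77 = -0.48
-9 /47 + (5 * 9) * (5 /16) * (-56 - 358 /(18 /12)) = -779061 /188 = -4143.94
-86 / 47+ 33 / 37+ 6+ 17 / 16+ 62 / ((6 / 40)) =419.46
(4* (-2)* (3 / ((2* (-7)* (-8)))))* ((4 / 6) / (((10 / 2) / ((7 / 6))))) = -1 / 30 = -0.03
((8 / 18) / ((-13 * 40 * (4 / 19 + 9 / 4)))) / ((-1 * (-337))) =-38 / 36866115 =-0.00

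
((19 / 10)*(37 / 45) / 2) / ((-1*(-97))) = 703 / 87300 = 0.01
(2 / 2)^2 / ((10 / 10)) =1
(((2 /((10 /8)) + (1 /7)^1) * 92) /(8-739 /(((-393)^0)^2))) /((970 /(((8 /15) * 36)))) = -269376 /62043625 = -0.00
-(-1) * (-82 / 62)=-41 / 31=-1.32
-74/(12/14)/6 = -259/18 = -14.39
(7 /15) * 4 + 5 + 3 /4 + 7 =14.62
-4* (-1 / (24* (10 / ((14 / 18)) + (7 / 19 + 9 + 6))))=133 / 22524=0.01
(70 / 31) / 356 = 35 / 5518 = 0.01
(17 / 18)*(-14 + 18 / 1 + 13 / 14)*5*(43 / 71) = 84065 / 5964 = 14.10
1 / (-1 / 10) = -10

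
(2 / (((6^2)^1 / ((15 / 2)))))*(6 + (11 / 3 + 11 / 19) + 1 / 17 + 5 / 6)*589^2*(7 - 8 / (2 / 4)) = -1970602575 / 136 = -14489724.82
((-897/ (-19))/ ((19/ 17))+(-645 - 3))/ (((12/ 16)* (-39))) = 20.71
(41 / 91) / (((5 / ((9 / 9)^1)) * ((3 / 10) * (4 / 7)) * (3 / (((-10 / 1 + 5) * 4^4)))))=-26240 / 117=-224.27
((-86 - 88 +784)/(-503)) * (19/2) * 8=-46360/503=-92.17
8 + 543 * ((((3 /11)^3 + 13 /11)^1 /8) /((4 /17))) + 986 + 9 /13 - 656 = 11860543 /17303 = 685.46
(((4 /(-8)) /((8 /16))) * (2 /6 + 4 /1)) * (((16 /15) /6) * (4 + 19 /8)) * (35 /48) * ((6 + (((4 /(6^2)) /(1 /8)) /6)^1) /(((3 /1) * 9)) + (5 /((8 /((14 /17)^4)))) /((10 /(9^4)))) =-1046297348005 /1547241264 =-676.23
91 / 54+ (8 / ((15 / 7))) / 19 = 9653 / 5130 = 1.88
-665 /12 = -55.42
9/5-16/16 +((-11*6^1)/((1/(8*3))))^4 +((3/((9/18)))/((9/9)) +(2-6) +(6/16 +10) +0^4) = 251814480445967/40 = 6295362011149.18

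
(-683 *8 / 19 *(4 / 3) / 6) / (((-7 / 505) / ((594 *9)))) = 3278072160 / 133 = 24647159.10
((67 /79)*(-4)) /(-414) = 134 /16353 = 0.01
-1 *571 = -571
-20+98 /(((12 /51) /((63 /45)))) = 5631 /10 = 563.10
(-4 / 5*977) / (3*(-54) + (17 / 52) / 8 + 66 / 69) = 37391744 / 7702365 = 4.85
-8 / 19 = -0.42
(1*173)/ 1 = 173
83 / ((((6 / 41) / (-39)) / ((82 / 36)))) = -1813799 / 36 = -50383.31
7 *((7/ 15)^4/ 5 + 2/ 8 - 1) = -5248397/ 1012500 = -5.18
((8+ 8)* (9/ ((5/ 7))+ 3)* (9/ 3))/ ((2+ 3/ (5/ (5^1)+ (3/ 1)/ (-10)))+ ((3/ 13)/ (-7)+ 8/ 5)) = 37856/ 397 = 95.36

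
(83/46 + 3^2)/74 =497/3404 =0.15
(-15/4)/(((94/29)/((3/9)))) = -0.39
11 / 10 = 1.10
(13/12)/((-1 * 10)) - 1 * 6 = -733/120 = -6.11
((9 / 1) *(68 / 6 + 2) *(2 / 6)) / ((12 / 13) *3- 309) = -520 / 3981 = -0.13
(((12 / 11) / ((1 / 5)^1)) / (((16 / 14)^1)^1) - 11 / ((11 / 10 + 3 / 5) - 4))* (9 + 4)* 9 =565695 / 506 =1117.97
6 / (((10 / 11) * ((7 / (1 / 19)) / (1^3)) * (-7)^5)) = -33 / 11176655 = -0.00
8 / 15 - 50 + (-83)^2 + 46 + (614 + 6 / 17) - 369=1818376 / 255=7130.89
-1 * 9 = -9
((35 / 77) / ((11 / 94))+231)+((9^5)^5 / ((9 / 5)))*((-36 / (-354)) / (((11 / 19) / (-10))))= -5001355980919906368431057861 / 7139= -700568144126615263822812.40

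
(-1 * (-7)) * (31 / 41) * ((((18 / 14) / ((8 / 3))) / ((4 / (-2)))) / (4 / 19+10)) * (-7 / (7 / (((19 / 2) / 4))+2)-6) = 270351 / 291776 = 0.93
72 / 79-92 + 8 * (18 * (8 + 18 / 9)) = 1348.91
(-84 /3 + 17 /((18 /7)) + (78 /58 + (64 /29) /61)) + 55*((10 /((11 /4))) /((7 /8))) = 46487563 /222894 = 208.56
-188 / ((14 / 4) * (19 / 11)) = -4136 / 133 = -31.10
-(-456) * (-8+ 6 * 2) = 1824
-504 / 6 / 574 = -6 / 41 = -0.15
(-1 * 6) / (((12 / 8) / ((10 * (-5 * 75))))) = 15000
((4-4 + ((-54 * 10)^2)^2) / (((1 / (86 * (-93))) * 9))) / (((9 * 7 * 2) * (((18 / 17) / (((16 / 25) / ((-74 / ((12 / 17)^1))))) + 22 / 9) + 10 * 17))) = 604510594560000 / 1001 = 603906687872.13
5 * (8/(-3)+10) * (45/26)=825/13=63.46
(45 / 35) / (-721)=-9 / 5047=-0.00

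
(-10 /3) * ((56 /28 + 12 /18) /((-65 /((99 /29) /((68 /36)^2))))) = 14256 /108953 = 0.13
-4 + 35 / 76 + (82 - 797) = -54609 / 76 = -718.54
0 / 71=0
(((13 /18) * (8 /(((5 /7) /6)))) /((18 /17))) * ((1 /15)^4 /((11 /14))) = 86632 /75178125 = 0.00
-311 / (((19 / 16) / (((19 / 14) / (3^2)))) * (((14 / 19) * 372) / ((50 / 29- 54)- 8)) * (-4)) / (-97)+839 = 96797650624 / 115369569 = 839.02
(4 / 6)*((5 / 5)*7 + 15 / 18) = 47 / 9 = 5.22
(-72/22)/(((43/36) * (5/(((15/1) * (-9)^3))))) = 2834352/473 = 5992.29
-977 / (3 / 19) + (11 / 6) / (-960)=-35640971 / 5760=-6187.67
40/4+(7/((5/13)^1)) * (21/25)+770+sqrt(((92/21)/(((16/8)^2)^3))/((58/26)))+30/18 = sqrt(182091)/2436+298858/375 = 797.13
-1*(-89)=89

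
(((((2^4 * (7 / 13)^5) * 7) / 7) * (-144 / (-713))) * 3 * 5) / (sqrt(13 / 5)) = 580849920 * sqrt(65) / 3441514817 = 1.36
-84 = -84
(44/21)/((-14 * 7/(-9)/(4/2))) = 132/343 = 0.38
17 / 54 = 0.31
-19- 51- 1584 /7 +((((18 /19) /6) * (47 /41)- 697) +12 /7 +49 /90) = -990.85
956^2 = 913936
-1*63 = -63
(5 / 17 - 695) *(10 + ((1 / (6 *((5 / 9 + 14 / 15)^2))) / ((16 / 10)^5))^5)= -130127049311235107638635362505054817087238726575 / 18731243338584290181008458270943991461576704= -6947.06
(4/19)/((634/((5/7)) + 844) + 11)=20/165547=0.00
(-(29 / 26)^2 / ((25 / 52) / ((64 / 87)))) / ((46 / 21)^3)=-716184 / 3954275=-0.18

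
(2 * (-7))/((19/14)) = -196/19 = -10.32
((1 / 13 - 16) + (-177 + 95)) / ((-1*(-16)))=-1273 / 208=-6.12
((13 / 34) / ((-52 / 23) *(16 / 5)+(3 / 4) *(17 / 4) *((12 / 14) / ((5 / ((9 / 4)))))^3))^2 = 673148047936000000 / 228976083215970755809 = 0.00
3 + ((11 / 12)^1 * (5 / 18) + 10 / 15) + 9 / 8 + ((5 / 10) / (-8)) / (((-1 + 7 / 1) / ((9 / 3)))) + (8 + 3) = 13837 / 864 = 16.02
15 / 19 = 0.79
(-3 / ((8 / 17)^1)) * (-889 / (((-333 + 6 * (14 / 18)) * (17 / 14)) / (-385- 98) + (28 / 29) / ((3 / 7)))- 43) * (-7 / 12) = -71502877523 / 57950624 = -1233.86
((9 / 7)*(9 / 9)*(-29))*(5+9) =-522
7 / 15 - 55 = -818 / 15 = -54.53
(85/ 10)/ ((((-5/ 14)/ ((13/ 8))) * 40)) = -1547/ 1600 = -0.97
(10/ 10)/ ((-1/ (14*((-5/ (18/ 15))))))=175/ 3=58.33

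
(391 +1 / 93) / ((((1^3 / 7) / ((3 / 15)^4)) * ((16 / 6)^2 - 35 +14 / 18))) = -190911 / 1181875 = -0.16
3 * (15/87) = 15/29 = 0.52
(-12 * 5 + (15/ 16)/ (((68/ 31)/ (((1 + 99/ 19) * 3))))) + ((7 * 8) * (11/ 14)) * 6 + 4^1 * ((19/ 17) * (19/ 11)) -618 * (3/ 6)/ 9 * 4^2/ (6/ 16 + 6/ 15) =-5171952257/ 10573728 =-489.13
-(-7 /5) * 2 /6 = 7 /15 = 0.47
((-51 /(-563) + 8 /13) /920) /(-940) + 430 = 2721672610833 /6329471200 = 430.00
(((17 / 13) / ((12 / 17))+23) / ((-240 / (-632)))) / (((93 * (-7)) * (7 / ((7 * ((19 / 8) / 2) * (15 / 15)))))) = -5819377 / 48746880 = -0.12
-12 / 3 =-4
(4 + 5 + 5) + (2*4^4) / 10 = 326 / 5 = 65.20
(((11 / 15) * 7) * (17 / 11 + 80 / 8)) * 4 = 3556 / 15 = 237.07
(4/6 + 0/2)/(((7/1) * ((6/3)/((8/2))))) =4/21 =0.19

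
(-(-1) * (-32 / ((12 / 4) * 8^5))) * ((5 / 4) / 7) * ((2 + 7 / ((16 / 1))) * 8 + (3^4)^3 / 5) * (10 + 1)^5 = -57069871309 / 57344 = -995219.58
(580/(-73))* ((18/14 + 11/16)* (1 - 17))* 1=128180/511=250.84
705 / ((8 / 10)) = 3525 / 4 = 881.25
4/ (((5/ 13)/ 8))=83.20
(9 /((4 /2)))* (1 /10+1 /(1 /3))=279 /20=13.95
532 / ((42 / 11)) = 139.33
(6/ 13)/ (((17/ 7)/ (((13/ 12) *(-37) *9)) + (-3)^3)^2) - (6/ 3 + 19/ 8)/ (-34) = 2617407635339/ 20241454470800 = 0.13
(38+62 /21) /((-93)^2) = 860 /181629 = 0.00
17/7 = 2.43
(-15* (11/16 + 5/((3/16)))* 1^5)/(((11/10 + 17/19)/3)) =-1871025/3032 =-617.09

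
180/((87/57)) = 117.93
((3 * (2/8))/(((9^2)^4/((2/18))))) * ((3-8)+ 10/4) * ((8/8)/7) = -5/7231849128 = -0.00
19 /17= 1.12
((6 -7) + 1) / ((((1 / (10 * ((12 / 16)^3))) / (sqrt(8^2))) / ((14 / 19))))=0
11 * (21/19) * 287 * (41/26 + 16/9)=17347715/1482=11705.61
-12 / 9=-4 / 3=-1.33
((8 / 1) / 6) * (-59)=-236 / 3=-78.67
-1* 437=-437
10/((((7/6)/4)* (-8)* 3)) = -10/7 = -1.43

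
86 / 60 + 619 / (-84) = -831 / 140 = -5.94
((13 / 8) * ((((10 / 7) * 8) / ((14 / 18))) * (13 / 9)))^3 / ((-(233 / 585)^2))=-1651854710025000 / 6387046561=-258625.75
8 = 8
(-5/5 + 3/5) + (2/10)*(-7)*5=-7.40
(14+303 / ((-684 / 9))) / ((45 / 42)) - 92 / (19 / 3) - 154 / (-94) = -94901 / 26790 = -3.54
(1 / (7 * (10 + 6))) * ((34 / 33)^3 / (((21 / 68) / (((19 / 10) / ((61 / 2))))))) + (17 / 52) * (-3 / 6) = -27060926723 / 167568481080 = -0.16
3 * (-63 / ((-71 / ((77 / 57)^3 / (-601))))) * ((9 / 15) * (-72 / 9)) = 76697544 / 1463401945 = 0.05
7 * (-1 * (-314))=2198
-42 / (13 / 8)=-336 / 13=-25.85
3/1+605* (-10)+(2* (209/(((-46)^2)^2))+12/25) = -338412835439/55968200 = -6046.52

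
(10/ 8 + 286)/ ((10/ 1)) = 1149/ 40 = 28.72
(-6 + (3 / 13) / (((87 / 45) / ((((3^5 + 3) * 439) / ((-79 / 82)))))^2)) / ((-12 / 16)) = -70578019198394776 / 68232853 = -1034370044.56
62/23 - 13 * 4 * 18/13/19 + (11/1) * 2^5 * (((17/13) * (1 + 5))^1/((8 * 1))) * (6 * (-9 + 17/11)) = -87727846/5681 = -15442.32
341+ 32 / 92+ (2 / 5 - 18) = 37231 / 115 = 323.75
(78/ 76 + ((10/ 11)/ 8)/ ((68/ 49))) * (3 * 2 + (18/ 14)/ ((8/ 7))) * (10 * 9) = 8504865/ 11968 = 710.63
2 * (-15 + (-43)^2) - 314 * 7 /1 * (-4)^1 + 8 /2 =12464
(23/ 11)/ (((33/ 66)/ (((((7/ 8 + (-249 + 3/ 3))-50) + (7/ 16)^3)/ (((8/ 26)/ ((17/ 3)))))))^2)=1662898859660529023/ 6643777536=250294181.38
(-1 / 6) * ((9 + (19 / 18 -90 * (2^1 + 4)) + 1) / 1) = 9521 / 108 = 88.16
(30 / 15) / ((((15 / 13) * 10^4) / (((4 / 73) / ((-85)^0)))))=13 / 1368750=0.00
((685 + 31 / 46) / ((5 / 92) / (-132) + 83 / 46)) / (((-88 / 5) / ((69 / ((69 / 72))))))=-34064280 / 21907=-1554.95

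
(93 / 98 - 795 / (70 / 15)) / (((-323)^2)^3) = -8301 / 55643086741361161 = -0.00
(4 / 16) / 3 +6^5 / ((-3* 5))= -31099 / 60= -518.32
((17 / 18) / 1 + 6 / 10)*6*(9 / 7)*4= 1668 / 35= 47.66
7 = 7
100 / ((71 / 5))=500 / 71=7.04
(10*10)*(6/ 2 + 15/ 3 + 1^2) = 900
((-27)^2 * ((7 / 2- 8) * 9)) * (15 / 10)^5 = -224201.67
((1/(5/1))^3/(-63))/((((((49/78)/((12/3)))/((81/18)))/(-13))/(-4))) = -8112/42875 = -0.19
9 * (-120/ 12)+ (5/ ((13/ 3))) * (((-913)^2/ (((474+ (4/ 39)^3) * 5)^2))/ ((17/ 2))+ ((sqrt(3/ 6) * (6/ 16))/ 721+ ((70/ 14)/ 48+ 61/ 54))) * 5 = -40052491673160158687/ 483835493818774800+ 225 * sqrt(2)/ 149968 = -82.78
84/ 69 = 28/ 23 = 1.22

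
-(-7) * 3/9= 7/3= 2.33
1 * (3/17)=3/17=0.18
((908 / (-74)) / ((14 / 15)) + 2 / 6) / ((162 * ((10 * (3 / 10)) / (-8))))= 39824 / 188811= 0.21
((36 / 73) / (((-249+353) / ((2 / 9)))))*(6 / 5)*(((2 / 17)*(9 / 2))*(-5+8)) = 162 / 80665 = 0.00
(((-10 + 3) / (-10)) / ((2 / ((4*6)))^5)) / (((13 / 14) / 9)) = 109734912 / 65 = 1688229.42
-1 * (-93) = 93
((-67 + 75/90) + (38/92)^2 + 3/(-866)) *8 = -362823682/687171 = -528.00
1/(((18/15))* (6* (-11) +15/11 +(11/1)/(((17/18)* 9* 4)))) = -935/72159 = -0.01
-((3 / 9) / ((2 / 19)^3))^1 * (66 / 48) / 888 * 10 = -377245 / 85248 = -4.43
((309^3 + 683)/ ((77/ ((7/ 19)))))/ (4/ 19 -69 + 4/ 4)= -3688039/ 1771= -2082.46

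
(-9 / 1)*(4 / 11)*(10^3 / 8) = -4500 / 11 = -409.09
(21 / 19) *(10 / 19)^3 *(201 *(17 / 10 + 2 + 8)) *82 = 4049627400 / 130321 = 31074.25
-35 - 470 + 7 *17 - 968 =-1354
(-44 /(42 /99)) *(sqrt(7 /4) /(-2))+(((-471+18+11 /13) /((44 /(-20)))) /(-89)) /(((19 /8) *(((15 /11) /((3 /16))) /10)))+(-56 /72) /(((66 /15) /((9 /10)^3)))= -141780361 /96725200+363 *sqrt(7) /14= 67.13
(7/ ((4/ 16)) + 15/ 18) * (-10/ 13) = -865/ 39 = -22.18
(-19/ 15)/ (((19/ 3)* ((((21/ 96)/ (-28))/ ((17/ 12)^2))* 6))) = 1156/ 135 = 8.56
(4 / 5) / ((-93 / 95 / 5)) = -380 / 93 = -4.09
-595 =-595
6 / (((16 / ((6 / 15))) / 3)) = 9 / 20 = 0.45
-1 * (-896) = 896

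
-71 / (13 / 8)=-43.69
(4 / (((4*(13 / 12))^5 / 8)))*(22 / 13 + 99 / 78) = 299376 / 4826809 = 0.06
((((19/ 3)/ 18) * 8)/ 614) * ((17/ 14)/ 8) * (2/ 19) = 17/ 232092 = 0.00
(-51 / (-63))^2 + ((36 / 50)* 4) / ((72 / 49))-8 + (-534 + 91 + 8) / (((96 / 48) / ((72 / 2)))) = -86385116 / 11025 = -7835.38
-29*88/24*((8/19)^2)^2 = -1306624/390963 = -3.34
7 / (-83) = -7 / 83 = -0.08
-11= -11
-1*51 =-51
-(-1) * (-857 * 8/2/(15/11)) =-37708/15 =-2513.87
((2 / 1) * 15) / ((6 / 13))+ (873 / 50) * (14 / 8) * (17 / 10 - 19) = -927203 / 2000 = -463.60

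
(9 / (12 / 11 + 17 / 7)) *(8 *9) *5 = 249480 / 271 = 920.59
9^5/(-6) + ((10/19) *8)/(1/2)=-373657/38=-9833.08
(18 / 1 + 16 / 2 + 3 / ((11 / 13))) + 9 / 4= 1399 / 44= 31.80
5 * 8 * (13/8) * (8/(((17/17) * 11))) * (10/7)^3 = 137.82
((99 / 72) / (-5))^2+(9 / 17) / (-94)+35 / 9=45549311 / 11505600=3.96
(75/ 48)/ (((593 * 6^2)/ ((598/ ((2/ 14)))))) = 52325/ 170784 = 0.31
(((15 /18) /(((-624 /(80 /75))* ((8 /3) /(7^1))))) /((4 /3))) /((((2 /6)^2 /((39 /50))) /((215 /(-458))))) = 2709 /293120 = 0.01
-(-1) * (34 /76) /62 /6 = 17 /14136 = 0.00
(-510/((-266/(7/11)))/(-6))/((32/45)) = -0.29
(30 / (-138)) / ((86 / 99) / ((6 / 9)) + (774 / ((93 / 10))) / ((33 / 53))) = -5115 / 3175679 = -0.00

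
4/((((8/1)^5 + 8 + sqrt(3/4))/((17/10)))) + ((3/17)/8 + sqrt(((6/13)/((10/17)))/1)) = -68 * sqrt(3)/21485323505 + 65062195411/2922003996680 + sqrt(3315)/65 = 0.91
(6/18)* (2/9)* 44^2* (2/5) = 7744/135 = 57.36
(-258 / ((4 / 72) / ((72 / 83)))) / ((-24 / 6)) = 83592 / 83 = 1007.13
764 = 764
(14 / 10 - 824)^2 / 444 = 1524.03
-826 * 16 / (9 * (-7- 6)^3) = 13216 / 19773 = 0.67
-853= -853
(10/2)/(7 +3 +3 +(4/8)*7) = 10/33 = 0.30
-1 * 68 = -68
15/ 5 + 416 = 419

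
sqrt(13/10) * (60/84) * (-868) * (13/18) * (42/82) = -2821 * sqrt(130)/123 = -261.50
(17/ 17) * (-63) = -63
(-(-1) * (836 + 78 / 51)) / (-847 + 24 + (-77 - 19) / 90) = -213570 / 210137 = -1.02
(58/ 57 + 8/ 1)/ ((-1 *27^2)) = -514/ 41553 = -0.01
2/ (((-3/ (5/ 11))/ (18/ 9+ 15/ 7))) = -290/ 231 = -1.26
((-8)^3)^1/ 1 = -512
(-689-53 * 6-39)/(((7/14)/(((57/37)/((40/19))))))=-566409/370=-1530.84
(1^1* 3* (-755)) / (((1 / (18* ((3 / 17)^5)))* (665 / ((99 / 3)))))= -65386926 / 188840981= -0.35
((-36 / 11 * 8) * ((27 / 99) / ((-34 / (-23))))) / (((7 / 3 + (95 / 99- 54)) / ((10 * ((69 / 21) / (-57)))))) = -0.05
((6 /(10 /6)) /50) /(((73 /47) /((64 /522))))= 1504 /264625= 0.01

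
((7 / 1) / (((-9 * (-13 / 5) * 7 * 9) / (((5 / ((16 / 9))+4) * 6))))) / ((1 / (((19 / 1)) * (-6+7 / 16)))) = -921595 / 44928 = -20.51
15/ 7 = 2.14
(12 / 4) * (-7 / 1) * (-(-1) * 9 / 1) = -189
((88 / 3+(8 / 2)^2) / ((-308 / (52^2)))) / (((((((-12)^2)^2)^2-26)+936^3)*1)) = -45968 / 144375869253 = -0.00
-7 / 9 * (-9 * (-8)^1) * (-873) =48888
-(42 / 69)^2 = -196 / 529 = -0.37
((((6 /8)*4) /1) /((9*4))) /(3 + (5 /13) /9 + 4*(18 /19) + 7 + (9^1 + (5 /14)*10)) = 5187 /1643468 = 0.00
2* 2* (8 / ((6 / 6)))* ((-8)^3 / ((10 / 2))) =-16384 / 5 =-3276.80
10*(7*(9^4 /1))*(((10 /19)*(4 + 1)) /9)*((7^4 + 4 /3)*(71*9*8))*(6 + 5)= 344677052412000 /19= 18140897495368.42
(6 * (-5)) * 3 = -90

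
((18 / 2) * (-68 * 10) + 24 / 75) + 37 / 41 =-6271747 / 1025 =-6118.78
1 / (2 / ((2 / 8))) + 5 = 41 / 8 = 5.12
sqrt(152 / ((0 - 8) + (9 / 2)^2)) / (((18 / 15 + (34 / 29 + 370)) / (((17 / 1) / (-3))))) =-4930 * sqrt(38) / 566937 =-0.05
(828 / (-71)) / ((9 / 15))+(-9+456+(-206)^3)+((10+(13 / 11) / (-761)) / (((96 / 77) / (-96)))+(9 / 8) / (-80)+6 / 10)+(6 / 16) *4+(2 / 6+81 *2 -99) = -181380104202001 / 20747904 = -8742092.90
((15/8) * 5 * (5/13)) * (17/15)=425/104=4.09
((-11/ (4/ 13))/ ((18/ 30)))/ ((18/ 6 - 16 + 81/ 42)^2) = -7007/ 14415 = -0.49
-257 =-257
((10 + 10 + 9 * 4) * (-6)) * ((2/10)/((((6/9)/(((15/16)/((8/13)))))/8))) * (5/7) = -1755/2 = -877.50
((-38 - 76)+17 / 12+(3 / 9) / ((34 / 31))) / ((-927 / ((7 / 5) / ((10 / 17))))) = 3563 / 12360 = 0.29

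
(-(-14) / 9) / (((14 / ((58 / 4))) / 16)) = 232 / 9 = 25.78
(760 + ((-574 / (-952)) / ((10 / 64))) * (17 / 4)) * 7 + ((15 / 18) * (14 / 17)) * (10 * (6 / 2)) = 463708 / 85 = 5455.39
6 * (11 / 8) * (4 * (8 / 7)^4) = 135168 / 2401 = 56.30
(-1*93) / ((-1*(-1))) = -93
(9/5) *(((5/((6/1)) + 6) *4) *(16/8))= 492/5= 98.40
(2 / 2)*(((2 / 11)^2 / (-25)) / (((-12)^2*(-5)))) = 1 / 544500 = 0.00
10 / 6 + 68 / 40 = 101 / 30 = 3.37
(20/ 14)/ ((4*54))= 5/ 756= 0.01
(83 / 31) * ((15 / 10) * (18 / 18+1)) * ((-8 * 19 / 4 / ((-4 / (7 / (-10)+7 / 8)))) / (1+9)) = 33117 / 24800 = 1.34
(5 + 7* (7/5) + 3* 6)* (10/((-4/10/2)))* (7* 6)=-68880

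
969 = 969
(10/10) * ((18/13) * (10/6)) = 30/13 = 2.31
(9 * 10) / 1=90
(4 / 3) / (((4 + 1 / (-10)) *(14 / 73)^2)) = 9.30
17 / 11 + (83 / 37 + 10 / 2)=3577 / 407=8.79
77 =77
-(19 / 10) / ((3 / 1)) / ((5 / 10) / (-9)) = 57 / 5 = 11.40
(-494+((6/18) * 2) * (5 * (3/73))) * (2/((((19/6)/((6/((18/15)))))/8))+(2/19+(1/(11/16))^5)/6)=-8725880538076/670133211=-13021.11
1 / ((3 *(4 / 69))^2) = 529 / 16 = 33.06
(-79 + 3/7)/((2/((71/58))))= -19525/406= -48.09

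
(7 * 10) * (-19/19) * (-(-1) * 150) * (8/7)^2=-96000/7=-13714.29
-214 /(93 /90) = -6420 /31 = -207.10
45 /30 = 1.50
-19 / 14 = -1.36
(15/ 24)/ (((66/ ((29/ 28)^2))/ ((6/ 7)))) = 4205/ 482944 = 0.01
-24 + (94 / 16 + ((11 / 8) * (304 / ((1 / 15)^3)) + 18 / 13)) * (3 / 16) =440116329 / 1664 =264492.99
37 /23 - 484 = -482.39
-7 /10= -0.70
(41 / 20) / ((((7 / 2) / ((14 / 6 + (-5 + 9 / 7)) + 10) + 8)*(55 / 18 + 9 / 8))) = 267156 / 4579715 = 0.06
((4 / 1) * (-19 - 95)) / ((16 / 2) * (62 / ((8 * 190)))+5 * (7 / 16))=-693120 / 3821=-181.40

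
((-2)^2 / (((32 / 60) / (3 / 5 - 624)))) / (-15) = 3117 / 10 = 311.70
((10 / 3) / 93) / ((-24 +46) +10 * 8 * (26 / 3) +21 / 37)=74 / 1478049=0.00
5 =5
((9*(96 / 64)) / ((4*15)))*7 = 63 / 40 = 1.58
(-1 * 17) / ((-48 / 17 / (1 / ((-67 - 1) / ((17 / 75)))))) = -289 / 14400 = -0.02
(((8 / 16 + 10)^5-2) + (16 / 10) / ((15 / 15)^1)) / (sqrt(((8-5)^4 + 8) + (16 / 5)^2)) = 20420441* sqrt(2481) / 79392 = 12811.55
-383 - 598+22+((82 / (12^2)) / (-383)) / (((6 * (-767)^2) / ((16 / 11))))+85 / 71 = -4550723092503067 / 4751210804769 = -957.80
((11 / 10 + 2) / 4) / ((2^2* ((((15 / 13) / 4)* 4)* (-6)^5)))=-403 / 18662400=-0.00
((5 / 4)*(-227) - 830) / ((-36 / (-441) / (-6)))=654885 / 8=81860.62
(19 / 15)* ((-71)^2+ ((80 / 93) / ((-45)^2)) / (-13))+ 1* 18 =47029912301 / 7344675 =6403.27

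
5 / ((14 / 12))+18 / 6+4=79 / 7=11.29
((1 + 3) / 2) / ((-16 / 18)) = -9 / 4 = -2.25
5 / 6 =0.83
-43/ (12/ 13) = -559/ 12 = -46.58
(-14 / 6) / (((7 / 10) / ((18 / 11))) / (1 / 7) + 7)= -60 / 257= -0.23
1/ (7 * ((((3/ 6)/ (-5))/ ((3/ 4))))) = -15/ 14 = -1.07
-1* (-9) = 9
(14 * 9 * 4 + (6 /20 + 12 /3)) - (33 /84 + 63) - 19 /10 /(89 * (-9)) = 49892153 /112140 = 444.91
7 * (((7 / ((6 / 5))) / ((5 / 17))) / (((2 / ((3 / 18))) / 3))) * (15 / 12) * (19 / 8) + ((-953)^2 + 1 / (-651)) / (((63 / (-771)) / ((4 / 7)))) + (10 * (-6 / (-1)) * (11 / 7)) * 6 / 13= -2022708035955967 / 318479616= -6351138.14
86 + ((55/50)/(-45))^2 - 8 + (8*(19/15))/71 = 1123505591/14377500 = 78.14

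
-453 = -453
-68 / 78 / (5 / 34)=-1156 / 195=-5.93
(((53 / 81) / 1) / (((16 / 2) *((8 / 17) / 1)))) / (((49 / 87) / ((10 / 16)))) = 130645 / 677376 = 0.19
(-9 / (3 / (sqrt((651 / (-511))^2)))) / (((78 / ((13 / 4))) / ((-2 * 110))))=5115 / 146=35.03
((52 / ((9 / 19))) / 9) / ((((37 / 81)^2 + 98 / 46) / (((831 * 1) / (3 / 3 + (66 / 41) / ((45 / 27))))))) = 6030055935 / 2735564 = 2204.32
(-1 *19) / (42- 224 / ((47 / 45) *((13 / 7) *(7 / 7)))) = 11609 / 44898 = 0.26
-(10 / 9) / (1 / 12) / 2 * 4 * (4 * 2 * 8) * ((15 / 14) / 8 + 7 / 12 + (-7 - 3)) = 998080 / 63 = 15842.54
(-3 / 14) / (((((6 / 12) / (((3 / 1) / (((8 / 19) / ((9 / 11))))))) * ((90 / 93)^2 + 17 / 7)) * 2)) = -1478979 / 3984112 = -0.37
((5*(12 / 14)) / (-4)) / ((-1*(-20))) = -0.05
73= 73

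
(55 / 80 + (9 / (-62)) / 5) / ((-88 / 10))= -1633 / 21824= -0.07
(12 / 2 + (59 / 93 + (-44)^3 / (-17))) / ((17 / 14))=111056414 / 26877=4132.02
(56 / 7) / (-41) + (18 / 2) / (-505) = -4409 / 20705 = -0.21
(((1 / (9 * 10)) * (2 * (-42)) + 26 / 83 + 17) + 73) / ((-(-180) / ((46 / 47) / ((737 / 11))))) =1279697 / 176422725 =0.01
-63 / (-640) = 63 / 640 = 0.10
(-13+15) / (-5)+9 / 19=7 / 95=0.07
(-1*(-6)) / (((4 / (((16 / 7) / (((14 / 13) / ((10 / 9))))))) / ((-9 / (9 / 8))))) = -4160 / 147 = -28.30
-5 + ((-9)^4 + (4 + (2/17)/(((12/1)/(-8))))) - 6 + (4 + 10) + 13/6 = 223383/34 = 6570.09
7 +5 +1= 13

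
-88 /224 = -11 /28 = -0.39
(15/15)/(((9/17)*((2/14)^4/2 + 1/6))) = 40817/3606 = 11.32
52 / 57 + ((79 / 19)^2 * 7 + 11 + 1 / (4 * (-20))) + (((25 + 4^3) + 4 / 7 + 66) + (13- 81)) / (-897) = 24085027121 / 181337520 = 132.82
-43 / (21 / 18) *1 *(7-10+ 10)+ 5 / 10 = -515 / 2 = -257.50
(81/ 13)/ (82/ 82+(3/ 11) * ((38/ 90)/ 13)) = 13365/ 2164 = 6.18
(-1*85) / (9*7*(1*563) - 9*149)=-85 / 34128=-0.00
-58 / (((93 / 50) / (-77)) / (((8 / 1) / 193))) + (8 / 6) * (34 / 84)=100.07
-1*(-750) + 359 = 1109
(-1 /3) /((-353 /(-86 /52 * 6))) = -43 /4589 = -0.01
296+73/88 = 296.83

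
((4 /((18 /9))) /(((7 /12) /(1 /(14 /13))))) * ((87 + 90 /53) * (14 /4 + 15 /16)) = 13017069 /10388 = 1253.09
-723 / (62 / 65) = -46995 / 62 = -757.98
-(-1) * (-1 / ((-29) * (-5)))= -1 / 145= -0.01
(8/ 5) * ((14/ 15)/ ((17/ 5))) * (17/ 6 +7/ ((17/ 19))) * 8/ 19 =486976/ 247095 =1.97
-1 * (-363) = 363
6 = 6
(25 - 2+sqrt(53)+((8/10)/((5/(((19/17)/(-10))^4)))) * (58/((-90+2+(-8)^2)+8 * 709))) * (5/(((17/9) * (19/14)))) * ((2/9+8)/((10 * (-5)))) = -87814857349341031/11903726123750000 - 518 * sqrt(53)/1615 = -9.71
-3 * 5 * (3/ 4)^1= -11.25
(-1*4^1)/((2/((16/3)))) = -32/3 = -10.67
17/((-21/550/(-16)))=7123.81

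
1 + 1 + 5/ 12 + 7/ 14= 35/ 12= 2.92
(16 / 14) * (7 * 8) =64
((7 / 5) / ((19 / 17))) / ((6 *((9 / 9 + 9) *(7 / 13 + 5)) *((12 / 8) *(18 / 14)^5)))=26000429 / 36350564400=0.00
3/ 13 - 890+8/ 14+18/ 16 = -646517/ 728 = -888.07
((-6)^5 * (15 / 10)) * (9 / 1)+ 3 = -104973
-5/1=-5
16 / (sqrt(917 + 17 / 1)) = 8 * sqrt(934) / 467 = 0.52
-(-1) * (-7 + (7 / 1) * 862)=6027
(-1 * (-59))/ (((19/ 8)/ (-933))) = -440376/ 19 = -23177.68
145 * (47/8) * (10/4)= 34075/16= 2129.69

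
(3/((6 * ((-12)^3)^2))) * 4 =0.00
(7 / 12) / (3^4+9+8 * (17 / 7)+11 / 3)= 49 / 9500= 0.01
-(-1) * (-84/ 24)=-7/ 2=-3.50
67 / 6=11.17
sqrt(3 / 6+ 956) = 30.93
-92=-92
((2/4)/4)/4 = 1/32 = 0.03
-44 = -44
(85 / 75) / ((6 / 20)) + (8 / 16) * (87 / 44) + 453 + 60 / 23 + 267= 13249865 / 18216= 727.38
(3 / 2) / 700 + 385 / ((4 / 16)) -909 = 883403 / 1400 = 631.00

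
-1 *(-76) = 76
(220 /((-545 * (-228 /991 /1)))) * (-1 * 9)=-32703 /2071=-15.79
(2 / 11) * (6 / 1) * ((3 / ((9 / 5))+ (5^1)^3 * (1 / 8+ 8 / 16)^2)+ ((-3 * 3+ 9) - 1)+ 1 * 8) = 11039 / 176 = 62.72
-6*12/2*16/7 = -576/7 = -82.29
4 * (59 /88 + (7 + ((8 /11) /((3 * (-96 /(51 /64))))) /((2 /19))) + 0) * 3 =129277 /1408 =91.82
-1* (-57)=57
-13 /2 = -6.50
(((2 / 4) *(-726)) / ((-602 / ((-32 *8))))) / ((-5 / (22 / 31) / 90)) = 18399744 / 9331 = 1971.89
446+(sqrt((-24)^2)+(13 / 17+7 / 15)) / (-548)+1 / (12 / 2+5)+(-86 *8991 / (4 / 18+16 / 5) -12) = -110294009719 / 489090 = -225508.62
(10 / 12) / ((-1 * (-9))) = 5 / 54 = 0.09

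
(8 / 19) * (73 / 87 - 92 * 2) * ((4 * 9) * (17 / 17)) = -1529760 / 551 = -2776.33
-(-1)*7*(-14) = -98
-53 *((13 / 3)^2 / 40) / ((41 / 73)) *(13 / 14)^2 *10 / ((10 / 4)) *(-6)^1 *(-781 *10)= -86302459529 / 12054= -7159653.19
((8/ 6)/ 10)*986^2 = 1944392/ 15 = 129626.13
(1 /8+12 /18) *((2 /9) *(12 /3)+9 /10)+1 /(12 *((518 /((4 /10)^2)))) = 3961477 /2797200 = 1.42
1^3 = 1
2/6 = 1/3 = 0.33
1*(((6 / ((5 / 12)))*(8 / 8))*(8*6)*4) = 2764.80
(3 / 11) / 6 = 1 / 22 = 0.05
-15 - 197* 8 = -1591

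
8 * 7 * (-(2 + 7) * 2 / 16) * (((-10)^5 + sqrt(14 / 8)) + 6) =6299622-63 * sqrt(7) / 2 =6299538.66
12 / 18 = 2 / 3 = 0.67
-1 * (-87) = 87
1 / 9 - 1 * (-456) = 456.11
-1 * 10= -10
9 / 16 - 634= -10135 / 16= -633.44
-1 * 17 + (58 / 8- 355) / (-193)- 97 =-86617 / 772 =-112.20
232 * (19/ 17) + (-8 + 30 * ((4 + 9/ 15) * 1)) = 389.29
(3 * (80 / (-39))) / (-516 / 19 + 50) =-760 / 2821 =-0.27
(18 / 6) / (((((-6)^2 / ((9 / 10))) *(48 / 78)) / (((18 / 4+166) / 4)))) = 13299 / 2560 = 5.19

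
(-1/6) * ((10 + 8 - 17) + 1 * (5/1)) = -1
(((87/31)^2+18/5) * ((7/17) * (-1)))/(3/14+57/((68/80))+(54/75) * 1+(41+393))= -27020070/2870371499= -0.01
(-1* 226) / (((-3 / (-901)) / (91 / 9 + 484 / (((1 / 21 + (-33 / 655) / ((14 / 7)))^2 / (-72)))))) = 48331994237706336626 / 10278603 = 4702194864195.68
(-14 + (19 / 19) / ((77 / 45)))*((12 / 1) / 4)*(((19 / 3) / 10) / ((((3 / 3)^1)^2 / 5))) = -19627 / 154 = -127.45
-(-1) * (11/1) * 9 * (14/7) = 198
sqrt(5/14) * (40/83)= 20 * sqrt(70)/581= 0.29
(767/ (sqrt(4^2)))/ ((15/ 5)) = 767/ 12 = 63.92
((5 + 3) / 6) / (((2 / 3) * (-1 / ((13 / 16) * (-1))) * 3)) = 13 / 24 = 0.54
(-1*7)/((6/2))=-7/3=-2.33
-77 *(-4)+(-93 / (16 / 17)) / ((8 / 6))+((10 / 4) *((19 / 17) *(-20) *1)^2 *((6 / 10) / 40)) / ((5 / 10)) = 271.36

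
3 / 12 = 1 / 4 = 0.25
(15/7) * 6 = 12.86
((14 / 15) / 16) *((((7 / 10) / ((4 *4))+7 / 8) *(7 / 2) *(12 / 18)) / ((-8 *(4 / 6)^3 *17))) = -0.00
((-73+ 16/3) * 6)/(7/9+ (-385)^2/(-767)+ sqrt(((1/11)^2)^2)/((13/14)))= 24222627/11482853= 2.11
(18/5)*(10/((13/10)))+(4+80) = 1452/13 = 111.69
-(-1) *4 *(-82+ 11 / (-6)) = -1006 / 3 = -335.33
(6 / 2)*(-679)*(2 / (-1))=4074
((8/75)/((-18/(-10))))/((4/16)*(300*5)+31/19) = 38/241515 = 0.00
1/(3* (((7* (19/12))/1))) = 4/133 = 0.03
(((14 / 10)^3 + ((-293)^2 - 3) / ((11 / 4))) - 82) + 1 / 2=85629421 / 2750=31137.97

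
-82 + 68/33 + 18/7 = -17872/231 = -77.37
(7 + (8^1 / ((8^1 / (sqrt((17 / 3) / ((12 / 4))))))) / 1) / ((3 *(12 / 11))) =2.56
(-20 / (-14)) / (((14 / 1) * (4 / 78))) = 195 / 98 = 1.99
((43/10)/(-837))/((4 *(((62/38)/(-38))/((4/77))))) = 0.00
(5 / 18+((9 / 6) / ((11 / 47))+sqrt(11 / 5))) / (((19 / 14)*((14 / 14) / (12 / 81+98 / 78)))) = 6902*sqrt(55) / 33345+4569124 / 660231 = 8.46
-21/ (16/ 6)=-63/ 8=-7.88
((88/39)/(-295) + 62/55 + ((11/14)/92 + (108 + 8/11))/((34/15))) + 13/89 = 24286166790527/493246593840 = 49.24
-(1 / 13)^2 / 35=-1 / 5915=-0.00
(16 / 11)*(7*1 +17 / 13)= 1728 / 143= 12.08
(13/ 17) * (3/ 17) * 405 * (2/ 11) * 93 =2937870/ 3179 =924.15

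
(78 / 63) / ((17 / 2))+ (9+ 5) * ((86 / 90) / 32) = 48299 / 85680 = 0.56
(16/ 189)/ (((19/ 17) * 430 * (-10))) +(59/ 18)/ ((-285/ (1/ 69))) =-98179/ 532724850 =-0.00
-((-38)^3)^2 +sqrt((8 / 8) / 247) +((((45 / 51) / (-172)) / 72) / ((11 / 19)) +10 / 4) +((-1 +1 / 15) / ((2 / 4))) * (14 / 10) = -58106254715175127 / 19298400 +sqrt(247) / 247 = -3010936384.05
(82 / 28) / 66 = 41 / 924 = 0.04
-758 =-758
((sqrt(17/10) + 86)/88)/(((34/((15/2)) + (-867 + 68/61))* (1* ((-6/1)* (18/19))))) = 1159* sqrt(170)/4993636032 + 249185/1248409008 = 0.00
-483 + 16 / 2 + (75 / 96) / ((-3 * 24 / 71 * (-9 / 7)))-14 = -10127479 / 20736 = -488.40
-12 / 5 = -2.40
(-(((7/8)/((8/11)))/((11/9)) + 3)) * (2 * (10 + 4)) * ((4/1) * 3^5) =-433755/4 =-108438.75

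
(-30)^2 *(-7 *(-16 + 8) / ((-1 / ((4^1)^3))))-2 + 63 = -3225539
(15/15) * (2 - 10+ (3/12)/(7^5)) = -537823/67228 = -8.00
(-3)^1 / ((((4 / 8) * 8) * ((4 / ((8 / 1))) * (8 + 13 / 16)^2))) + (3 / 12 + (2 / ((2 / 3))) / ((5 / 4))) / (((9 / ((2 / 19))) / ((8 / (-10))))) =-416554 / 9443475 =-0.04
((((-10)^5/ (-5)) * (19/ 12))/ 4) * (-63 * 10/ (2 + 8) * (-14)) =6982500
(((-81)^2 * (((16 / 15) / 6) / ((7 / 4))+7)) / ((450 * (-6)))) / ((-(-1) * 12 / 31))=-624123 / 14000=-44.58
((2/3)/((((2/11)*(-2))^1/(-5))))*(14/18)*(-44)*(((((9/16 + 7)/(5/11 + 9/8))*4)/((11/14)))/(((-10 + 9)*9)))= 28696360/33777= 849.58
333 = 333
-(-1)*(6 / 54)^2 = 1 / 81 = 0.01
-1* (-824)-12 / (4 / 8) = 800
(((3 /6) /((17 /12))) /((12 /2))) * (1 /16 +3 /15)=0.02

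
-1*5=-5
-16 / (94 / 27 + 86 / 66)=-4752 / 1421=-3.34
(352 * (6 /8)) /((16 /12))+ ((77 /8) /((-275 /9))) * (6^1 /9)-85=11279 /100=112.79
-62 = -62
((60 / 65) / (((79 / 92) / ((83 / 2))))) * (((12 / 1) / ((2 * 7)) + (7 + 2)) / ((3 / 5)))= 5268840 / 7189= 732.90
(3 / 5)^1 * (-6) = -18 / 5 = -3.60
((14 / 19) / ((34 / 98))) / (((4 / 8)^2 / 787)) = 2159528 / 323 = 6685.85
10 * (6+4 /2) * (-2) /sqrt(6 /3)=-80 * sqrt(2)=-113.14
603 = 603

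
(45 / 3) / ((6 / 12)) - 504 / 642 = 3126 / 107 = 29.21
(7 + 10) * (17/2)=289/2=144.50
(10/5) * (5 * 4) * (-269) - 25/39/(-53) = -22240895/2067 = -10759.99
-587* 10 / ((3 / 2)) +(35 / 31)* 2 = -363730 / 93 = -3911.08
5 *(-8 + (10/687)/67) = -1841110/46029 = -40.00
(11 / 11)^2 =1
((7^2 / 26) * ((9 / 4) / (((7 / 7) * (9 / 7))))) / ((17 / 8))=343 / 221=1.55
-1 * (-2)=2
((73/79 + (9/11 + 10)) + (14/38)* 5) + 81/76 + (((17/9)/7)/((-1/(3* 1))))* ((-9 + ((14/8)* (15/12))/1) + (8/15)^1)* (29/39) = 59812418381/3245402160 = 18.43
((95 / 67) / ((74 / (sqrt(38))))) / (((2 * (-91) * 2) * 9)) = -95 * sqrt(38) / 16242408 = -0.00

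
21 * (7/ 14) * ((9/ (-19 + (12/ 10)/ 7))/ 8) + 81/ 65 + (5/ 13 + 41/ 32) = 3131613/ 1370720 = 2.28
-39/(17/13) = -507/17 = -29.82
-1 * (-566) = 566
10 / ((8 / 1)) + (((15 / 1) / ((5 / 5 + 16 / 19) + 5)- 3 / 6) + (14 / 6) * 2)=7.61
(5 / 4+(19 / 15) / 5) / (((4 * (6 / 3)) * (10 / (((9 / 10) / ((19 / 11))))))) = 14883 / 1520000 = 0.01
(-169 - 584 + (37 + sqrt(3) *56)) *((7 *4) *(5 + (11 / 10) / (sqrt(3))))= -492576 / 5 + 7336 *sqrt(3) / 15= -97668.11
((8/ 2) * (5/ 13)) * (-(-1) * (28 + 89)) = 180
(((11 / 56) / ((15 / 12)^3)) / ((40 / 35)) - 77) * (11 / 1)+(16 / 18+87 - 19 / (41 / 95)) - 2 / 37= -1369091362 / 1706625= -802.22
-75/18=-25/6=-4.17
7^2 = 49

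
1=1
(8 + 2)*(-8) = -80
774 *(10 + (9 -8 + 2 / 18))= 8600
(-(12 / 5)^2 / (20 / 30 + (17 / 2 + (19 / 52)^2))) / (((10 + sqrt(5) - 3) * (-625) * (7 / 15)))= 876096 / 2593353125 - 876096 * sqrt(5) / 18153471875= 0.00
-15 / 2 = -7.50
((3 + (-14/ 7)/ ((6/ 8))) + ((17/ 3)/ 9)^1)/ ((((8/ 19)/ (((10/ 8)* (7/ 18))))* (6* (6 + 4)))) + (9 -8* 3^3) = -19313855/ 93312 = -206.98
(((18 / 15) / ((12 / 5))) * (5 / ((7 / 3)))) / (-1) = -1.07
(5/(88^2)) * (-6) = -0.00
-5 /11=-0.45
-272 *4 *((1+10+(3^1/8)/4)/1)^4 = -269999110625/16384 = -16479437.90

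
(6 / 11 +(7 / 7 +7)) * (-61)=-5734 / 11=-521.27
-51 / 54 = -0.94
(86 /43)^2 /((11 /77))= 28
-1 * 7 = -7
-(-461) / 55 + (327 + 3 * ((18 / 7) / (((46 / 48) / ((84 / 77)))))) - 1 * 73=271.16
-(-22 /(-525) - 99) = 51953 /525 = 98.96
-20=-20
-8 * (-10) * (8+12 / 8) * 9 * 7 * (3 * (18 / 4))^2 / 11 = 8726130 / 11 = 793284.55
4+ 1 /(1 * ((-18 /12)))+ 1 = 13 /3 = 4.33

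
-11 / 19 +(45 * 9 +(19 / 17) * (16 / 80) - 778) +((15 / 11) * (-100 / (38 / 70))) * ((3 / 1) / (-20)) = -5963284 / 17765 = -335.68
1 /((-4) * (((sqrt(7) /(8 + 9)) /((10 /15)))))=-17 * sqrt(7) /42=-1.07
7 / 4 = 1.75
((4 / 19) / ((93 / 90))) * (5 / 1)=600 / 589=1.02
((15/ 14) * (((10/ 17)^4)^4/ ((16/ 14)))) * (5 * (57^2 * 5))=761484375000000000000/ 48661191875666868481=15.65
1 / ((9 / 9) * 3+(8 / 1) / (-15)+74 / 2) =15 / 592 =0.03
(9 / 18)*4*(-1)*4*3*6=-144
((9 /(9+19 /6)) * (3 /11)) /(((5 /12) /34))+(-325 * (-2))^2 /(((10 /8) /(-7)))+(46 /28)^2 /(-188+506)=-592080090964577 /250246920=-2365983.53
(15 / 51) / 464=0.00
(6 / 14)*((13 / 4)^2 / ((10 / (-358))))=-162.06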